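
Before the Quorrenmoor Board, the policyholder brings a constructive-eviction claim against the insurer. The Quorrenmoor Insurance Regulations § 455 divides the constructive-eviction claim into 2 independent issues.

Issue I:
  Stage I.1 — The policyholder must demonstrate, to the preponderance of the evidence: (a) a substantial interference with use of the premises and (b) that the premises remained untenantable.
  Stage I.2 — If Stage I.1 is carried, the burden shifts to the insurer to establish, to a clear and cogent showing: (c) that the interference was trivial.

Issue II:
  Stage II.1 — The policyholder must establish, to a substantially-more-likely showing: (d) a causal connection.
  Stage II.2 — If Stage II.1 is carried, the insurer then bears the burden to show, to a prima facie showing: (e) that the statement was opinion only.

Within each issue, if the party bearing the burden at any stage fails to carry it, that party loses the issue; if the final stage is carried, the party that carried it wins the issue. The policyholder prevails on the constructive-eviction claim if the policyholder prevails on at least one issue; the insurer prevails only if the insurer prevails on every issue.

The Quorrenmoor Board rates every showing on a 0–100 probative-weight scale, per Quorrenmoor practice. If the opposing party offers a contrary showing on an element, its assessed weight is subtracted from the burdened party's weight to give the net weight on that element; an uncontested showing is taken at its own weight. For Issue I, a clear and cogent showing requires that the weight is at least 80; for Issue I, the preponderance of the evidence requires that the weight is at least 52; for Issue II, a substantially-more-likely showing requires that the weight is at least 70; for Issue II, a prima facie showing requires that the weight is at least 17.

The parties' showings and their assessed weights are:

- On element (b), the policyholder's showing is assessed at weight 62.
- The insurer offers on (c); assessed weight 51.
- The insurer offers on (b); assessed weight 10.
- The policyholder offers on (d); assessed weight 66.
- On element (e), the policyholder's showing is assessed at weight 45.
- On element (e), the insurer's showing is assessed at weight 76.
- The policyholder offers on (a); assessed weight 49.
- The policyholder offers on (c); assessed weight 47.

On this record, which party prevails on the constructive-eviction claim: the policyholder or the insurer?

— Issue I —
At Stage I.1 the policyholder must meet the preponderance of the evidence (weight is at least 52): on (a) the weight is 49, which does not reach 52, so (a) does not meet the standard; on (b) the weight is 62 less the opposing 10 gives net 52, ≥ 52, so (b) meets the standard.
  The policyholder does not carry Stage I.1.
So the insurer prevails on this issue.
— Issue II —
Stage II.1 (policyholder, a substantially-more-likely showing, weight is at least 70): (d) 66 < 70 — fails.
  The policyholder does not carry Stage II.1.
The analysis ends at Stage II.1; the insurer prevails on this issue.
Per-issue: Issue I → insurer; Issue II → insurer. The policyholder must prevail on at least one issue; overall, the insurer prevails.

insurer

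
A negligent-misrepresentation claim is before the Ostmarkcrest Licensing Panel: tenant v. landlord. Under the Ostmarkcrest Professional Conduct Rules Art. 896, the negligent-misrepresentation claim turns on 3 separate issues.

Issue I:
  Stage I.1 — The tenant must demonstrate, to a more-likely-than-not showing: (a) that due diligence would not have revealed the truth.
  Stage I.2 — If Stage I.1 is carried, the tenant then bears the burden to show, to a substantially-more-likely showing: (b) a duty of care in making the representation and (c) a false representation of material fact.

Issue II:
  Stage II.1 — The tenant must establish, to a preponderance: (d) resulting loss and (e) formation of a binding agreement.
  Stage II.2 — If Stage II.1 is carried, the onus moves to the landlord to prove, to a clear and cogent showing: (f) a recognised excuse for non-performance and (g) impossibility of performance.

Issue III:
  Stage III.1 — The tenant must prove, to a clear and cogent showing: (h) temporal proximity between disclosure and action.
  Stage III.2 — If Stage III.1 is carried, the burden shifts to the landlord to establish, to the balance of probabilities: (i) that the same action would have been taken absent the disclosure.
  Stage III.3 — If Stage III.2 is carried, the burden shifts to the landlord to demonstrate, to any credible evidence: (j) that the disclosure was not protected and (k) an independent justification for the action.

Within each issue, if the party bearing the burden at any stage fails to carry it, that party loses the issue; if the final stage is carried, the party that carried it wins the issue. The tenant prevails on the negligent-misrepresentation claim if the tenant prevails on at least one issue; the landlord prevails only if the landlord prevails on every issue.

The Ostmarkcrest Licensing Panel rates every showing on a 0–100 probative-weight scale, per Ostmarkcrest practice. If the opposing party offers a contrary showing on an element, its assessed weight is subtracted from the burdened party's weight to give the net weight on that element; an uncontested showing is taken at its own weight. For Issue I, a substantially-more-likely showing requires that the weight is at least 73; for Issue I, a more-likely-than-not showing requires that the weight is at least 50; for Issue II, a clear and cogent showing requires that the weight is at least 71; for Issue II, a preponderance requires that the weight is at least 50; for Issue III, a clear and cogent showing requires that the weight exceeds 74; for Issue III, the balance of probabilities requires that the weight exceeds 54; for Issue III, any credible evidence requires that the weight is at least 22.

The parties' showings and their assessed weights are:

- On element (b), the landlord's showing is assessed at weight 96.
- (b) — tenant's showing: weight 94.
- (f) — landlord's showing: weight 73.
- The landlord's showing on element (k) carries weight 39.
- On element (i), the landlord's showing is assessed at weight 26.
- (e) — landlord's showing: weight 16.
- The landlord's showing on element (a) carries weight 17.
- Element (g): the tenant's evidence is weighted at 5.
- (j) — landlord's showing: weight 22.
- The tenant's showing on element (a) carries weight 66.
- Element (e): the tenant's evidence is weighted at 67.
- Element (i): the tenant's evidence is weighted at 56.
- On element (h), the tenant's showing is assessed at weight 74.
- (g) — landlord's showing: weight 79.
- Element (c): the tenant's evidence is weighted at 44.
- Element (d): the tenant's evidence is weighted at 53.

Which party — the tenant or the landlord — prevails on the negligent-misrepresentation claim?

landlord

— Issue I —
Stage I.1 — burden on tenant; standard: a more-likely-than-not showing (weight is at least 50).
    (a): 66 − 17 = 49 < 50 [not met]
  Not every element is met, so the tenant fails to carry Stage I.1.
So the landlord prevails on this issue.
— Issue II —
Stage II.1 (tenant, a preponderance, weight is at least 50): (d) 53 ≥ 50 — meets; (e) net 67−16=51 ≥ 50 — meets.
  Stage II.1 carried; the burden shifts to the landlord.
Stage II.2 (landlord, a clear and cogent showing, weight is at least 71): (f) 73 ≥ 71 — meets; (g) net 79−5=74 ≥ 71 — meets.
  The landlord carries the last stage.
All stages carried — the landlord prevails on this issue.
— Issue III —
Stage III.1 — burden on tenant; standard: a clear and cogent showing (weight exceeds 74).
    (h): 74 ≤ 74 [not met]
  The tenant does not carry Stage III.1.
The landlord prevails on this issue.
Per-issue: Issue I → landlord; Issue II → landlord; Issue III → landlord. The tenant must prevail on at least one issue; overall, the landlord prevails.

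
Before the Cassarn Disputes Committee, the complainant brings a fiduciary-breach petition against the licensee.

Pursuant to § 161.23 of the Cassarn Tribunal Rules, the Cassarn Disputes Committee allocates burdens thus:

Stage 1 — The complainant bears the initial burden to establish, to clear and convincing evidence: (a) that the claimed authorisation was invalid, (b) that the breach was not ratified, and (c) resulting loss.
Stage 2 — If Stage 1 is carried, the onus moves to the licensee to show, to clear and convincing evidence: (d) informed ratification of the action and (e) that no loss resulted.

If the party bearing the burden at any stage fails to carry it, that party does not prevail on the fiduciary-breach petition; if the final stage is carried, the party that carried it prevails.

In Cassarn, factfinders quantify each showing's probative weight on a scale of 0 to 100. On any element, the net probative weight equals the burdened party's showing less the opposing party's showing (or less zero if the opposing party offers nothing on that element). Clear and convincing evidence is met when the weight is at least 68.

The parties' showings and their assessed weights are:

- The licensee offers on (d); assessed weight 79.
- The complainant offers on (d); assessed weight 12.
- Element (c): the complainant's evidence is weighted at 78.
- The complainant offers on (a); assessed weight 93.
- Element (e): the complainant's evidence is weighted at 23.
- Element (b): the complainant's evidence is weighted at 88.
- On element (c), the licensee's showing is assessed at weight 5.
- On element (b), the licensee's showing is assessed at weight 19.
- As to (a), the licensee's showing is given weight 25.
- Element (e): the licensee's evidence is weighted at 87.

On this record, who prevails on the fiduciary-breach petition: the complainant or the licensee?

complainant

Stage 1 (complainant, clear and convincing evidence, weight is at least 68): (a) net 93−25=68 ≥ 68 — meets; (b) net 88−19=69 ≥ 68 — meets; (c) net 78−5=73 ≥ 68 — meets.
  All elements met. The burden passes to the licensee.
Stage 2 (licensee, clear and convincing evidence, weight is at least 68): (d) net 79−12=67 < 68 — fails; (e) net 87−23=64 < 68 — fails.
  Stage 2 not carried; the licensee fails its burden.
The complainant prevails.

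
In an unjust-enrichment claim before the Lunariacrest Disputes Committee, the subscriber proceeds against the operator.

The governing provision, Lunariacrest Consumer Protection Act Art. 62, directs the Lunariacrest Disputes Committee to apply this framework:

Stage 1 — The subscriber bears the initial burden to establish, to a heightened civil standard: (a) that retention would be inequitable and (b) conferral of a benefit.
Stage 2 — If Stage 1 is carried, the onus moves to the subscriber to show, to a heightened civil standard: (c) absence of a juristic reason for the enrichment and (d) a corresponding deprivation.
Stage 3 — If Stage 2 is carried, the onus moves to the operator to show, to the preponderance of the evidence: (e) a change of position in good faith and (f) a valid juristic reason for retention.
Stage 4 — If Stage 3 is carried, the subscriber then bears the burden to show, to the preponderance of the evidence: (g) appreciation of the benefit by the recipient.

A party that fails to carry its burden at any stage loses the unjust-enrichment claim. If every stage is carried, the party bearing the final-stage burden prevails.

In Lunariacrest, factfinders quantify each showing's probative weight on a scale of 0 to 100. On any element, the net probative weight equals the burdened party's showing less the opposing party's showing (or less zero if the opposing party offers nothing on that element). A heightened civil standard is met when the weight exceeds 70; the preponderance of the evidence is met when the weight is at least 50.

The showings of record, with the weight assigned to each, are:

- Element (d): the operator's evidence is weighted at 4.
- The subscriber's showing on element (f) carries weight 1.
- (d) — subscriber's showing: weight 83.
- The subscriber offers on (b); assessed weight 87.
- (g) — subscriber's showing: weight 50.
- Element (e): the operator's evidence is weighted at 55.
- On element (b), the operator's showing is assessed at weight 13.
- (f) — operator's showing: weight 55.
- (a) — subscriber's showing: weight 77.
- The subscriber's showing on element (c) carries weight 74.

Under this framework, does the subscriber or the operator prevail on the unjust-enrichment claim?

subscriber

At Stage 1 the subscriber must meet a heightened civil standard (weight exceeds 70): on (a) the weight is 77, > 70, so (a) meets the standard; on (b) the weight is 87 less the opposing 13 gives net 74, which does exceed 70, so (b) meets the standard.
  All elements met. The subscriber retains the burden for Stage 2.
At Stage 2 the subscriber must meet a heightened civil standard (weight exceeds 70): on (c) the weight is 74, which does exceed 70, so (c) meets the standard; on (d) the weight is 83 less the opposing 4 gives net 79, > 70, so (d) meets the standard.
  Stage 2 carried; the burden shifts to the operator.
At Stage 3 the operator must meet the preponderance of the evidence (weight is at least 50): on (e) the weight is 55, which does reach 50, so (e) meets the standard; on (f) the weight is 55 less the opposing 1 gives net 54, ≥ 50, so (f) meets the standard.
  Stage 3 is satisfied; the onus moves to the subscriber.
At Stage 4 the subscriber must meet the preponderance of the evidence (weight is at least 50): on (g) the weight is 50, which does reach 50, so (g) meets the standard.
  All elements met at the final stage.
All stages carried — the subscriber prevails.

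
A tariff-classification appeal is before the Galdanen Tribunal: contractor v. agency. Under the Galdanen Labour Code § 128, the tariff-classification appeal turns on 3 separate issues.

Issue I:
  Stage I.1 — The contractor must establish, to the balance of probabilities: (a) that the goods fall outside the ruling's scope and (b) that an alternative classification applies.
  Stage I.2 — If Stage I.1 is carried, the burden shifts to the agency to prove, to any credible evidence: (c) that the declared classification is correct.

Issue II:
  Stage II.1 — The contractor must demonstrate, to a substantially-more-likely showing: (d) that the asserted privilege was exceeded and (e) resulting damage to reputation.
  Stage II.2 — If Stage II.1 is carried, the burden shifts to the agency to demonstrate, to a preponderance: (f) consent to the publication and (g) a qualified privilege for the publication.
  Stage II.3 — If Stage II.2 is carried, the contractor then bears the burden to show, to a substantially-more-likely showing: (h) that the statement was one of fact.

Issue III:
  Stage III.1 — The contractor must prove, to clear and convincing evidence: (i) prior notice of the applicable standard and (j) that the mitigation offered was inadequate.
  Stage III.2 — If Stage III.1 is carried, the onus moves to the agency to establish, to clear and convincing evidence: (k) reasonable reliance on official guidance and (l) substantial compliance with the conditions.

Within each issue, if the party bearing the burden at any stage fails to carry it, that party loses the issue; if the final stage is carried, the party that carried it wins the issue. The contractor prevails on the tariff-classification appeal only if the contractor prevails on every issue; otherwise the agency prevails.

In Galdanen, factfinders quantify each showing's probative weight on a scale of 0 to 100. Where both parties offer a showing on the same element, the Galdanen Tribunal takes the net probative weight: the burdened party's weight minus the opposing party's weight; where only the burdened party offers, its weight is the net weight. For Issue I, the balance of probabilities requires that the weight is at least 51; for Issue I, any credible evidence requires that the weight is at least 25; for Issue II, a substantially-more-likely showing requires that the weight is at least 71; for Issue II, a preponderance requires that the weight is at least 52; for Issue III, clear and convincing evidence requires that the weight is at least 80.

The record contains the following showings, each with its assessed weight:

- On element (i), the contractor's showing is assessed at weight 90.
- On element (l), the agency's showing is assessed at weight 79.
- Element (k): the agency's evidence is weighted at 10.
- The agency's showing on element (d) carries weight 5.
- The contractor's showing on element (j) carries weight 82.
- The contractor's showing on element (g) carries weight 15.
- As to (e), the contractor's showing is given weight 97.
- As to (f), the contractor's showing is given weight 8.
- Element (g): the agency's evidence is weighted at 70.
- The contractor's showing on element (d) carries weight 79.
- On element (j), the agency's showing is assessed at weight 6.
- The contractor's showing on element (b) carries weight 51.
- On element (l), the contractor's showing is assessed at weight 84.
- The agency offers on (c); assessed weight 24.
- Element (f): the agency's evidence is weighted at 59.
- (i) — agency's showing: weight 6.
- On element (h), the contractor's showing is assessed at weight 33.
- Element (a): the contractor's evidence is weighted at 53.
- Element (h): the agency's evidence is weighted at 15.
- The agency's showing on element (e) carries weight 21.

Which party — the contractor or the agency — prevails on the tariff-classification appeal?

— Issue I —
Stage I.1 — burden on contractor; standard: the balance of probabilities (weight is at least 51).
    (a): 53 ≥ 51 [met]
    (b): 51 ≥ 51 [met]
  Stage I.1 is satisfied; the onus moves to the agency.
Stage I.2 — burden on agency; standard: any credible evidence (weight is at least 25).
    (c): 24 < 25 [not met]
  The agency does not carry Stage I.2.
The analysis ends at Stage I.2; the contractor prevails on this issue.
— Issue II —
Stage II.1 (contractor, a substantially-more-likely showing, weight is at least 71): (d) net 79−5=74 ≥ 71 — meets; (e) net 97−21=76 ≥ 71 — meets.
  Stage II.1 is satisfied; the onus moves to the agency.
Stage II.2 (agency, a preponderance, weight is at least 52): (f) net 59−8=51 < 52 — fails; (g) net 70−15=55 ≥ 52 — meets.
  The agency does not carry Stage II.2.
The contractor prevails on this issue.
— Issue III —
Stage III.1 (contractor, clear and convincing evidence, weight is at least 80): (i) net 90−6=84 ≥ 80 — meets; (j) net 82−6=76 < 80 — fails.
  Not every element is met, so the contractor fails to carry Stage III.1.
The analysis ends at Stage III.1; the agency prevails on this issue.
Per-issue: Issue I → contractor; Issue II → contractor; Issue III → agency. The contractor must prevail on every issue; overall, the agency prevails.

agency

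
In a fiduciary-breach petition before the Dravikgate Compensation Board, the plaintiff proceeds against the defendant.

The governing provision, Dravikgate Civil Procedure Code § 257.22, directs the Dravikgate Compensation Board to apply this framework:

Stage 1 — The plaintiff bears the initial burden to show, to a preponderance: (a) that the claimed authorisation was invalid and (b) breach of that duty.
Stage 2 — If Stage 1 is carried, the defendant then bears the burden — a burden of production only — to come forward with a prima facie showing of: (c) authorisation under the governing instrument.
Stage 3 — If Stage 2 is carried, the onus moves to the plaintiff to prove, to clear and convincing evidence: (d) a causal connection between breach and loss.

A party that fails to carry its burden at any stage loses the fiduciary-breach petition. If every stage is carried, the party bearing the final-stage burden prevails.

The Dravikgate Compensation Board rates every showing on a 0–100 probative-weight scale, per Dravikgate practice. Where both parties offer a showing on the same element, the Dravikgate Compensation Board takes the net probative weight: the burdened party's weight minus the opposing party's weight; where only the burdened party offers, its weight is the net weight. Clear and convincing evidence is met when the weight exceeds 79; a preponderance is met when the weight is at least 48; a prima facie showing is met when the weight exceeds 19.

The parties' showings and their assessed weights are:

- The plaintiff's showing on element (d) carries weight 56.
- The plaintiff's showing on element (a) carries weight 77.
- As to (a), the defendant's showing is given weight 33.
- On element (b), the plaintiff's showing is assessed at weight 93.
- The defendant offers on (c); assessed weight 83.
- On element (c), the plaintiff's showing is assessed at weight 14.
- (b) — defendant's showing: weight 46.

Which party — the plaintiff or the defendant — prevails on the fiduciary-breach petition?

defendant

At Stage 1 the plaintiff must meet a preponderance (weight is at least 48): on (a) the weight is 77 less the opposing 33 gives net 44, which does not reach 48, so (a) does not meet the standard; on (b) the weight is 93 less the opposing 46 gives net 47, < 48, so (b) does not meet the standard.
  The plaintiff does not carry Stage 1.
The defendant prevails.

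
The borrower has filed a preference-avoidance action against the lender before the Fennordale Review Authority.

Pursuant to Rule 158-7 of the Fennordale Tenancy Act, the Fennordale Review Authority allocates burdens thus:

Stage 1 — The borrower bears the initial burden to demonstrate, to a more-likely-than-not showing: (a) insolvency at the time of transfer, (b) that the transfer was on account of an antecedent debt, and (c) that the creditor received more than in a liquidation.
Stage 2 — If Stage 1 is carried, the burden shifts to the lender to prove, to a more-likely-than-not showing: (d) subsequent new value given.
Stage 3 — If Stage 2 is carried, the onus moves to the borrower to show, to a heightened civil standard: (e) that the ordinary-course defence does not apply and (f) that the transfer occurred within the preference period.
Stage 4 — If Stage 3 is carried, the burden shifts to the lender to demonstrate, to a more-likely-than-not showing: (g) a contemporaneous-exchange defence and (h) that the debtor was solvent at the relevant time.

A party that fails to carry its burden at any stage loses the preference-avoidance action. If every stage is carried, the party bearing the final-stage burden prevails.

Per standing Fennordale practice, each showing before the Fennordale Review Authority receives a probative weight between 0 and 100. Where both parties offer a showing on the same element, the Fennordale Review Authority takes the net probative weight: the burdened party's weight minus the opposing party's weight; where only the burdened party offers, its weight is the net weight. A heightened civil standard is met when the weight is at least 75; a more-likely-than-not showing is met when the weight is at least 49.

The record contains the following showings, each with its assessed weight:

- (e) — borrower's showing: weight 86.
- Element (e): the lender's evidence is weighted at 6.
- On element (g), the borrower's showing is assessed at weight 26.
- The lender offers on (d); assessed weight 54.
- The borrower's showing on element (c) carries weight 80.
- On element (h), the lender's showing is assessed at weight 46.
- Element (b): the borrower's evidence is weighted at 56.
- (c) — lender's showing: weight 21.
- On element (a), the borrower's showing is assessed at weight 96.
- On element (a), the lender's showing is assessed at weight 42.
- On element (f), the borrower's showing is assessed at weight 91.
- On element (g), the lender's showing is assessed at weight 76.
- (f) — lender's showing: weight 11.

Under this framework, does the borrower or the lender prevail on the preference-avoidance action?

borrower

Stage 1 — burden on borrower; standard: a more-likely-than-not showing (weight is at least 49).
    (a): 96 − 42 = 54 ≥ 49 [met]
    (b): 56 ≥ 49 [met]
    (c): 80 − 21 = 59 ≥ 49 [met]
  The borrower carries Stage 1; the lender now bears the burden.
Stage 2 — burden on lender; standard: a more-likely-than-not showing (weight is at least 49).
    (d): 54 ≥ 49 [met]
  Stage 2 is satisfied; the onus moves to the borrower.
Stage 3 — burden on borrower; standard: a heightened civil standard (weight is at least 75).
    (e): 86 − 6 = 80 ≥ 75 [met]
    (f): 91 − 11 = 80 ≥ 75 [met]
  Stage 3 carried; the burden shifts to the lender.
Stage 4 — burden on lender; standard: a more-likely-than-not showing (weight is at least 49).
    (g): 76 − 26 = 50 ≥ 49 [met]
    (h): 46 < 49 [not met]
  The lender does not carry Stage 4.
The analysis ends at Stage 4; the borrower prevails.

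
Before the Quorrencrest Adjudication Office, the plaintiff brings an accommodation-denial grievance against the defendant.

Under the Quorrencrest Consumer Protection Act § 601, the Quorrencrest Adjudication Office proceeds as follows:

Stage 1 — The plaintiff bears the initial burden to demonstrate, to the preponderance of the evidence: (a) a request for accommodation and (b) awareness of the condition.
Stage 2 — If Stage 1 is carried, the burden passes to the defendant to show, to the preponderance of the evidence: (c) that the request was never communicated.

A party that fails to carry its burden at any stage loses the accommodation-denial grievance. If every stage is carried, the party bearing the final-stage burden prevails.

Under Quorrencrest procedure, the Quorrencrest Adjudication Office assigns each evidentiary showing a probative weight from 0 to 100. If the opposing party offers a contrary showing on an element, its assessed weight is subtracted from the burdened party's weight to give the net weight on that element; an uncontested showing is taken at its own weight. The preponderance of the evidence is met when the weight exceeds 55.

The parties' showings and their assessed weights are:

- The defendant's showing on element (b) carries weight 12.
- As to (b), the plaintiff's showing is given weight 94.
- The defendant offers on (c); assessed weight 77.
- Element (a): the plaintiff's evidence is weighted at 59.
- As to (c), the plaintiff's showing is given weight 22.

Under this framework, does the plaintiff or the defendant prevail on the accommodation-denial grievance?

At Stage 1 the plaintiff must meet the preponderance of the evidence (weight exceeds 55): on (a) the weight is 59, which does exceed 55, so (a) meets the standard; on (b) the weight is 94 less the opposing 12 gives net 82, > 55, so (b) meets the standard.
  Stage 1 carried; the burden shifts to the defendant.
At Stage 2 the defendant must meet the preponderance of the evidence (weight exceeds 55): on (c) the weight is 77 less the opposing 22 gives net 55, which does not exceed 55, so (c) does not meet the standard.
  Not every element is met, so the defendant fails to carry Stage 2.
The analysis ends at Stage 2; the plaintiff prevails.

plaintiff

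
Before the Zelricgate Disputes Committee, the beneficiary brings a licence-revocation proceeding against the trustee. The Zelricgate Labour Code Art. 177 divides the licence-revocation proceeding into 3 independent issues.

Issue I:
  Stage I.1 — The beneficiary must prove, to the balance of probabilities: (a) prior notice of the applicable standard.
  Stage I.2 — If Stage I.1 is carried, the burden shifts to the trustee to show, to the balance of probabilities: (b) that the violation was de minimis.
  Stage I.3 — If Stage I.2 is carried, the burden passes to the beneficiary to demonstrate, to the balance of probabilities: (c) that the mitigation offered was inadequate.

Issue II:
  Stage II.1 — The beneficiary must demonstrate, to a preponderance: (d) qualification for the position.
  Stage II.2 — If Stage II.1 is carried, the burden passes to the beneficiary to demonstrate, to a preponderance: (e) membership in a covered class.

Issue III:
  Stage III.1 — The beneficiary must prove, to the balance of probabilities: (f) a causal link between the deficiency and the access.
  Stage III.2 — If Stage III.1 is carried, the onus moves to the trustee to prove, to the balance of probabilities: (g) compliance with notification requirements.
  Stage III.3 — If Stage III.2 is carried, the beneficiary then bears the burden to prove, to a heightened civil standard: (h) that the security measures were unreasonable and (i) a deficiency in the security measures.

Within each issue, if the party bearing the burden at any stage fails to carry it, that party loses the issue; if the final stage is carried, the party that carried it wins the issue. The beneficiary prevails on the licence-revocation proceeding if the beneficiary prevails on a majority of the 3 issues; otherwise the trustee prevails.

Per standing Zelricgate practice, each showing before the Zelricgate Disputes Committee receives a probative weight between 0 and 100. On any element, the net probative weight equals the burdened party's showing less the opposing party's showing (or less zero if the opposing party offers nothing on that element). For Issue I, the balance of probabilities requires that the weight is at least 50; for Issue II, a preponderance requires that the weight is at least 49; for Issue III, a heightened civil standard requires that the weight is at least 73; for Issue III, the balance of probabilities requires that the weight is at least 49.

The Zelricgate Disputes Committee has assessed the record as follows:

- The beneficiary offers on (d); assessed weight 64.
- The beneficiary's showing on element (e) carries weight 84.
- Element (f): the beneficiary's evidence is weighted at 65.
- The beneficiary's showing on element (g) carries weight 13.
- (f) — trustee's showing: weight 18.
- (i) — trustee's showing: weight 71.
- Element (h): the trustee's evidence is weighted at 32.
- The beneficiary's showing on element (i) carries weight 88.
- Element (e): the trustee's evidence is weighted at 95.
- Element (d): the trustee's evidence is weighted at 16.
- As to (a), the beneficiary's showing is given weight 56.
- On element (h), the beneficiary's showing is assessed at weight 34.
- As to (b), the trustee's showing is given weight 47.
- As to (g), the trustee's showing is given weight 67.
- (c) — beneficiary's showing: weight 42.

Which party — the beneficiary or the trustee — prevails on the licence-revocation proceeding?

— Issue I —
At Stage I.1 the beneficiary must meet the balance of probabilities (weight is at least 50): on (a) the weight is 56, ≥ 50, so (a) meets the standard.
  The beneficiary carries Stage I.1; the trustee now bears the burden.
At Stage I.2 the trustee must meet the balance of probabilities (weight is at least 50): on (b) the weight is 47, which does not reach 50, so (b) does not meet the standard.
  Stage I.2 not carried; the trustee fails its burden.
So the beneficiary prevails on this issue.
— Issue II —
Stage II.1 (beneficiary, a preponderance, weight is at least 49): (d) net 64−16=48 < 49 — fails.
  Stage II.1 not carried; the beneficiary fails its burden.
So the trustee prevails on this issue.
— Issue III —
Stage III.1 (beneficiary, the balance of probabilities, weight is at least 49): (f) net 65−18=47 < 49 — fails.
  Not every element is met, so the beneficiary fails to carry Stage III.1.
So the trustee prevails on this issue.
Per-issue: Issue I → beneficiary; Issue II → trustee; Issue III → trustee. The beneficiary must prevail on a majority of issues; overall, the trustee prevails.

trustee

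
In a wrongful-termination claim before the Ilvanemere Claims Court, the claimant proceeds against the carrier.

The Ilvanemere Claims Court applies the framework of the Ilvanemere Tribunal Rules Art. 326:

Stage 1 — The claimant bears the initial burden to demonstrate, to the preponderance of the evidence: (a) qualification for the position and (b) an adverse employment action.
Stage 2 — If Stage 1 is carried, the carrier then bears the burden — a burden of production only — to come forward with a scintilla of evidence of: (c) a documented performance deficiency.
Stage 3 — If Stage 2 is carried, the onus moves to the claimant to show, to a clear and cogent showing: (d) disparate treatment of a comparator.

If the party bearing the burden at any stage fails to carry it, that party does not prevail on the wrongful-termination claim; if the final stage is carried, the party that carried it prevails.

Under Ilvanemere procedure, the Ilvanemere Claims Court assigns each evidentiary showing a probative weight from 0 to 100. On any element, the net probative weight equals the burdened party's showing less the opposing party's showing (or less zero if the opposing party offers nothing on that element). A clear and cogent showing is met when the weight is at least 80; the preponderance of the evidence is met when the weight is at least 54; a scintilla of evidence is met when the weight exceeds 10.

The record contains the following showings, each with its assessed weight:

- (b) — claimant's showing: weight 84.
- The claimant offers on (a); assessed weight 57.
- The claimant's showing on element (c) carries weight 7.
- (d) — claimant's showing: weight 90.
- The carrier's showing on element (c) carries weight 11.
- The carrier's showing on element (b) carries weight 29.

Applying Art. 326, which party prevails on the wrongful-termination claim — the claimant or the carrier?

At Stage 1 the claimant must meet the preponderance of the evidence (weight is at least 54): on (a) the weight is 57, ≥ 54, so (a) meets the standard; on (b) the weight is 84 less the opposing 29 gives net 55, ≥ 54, so (b) meets the standard.
  All elements met. The burden passes to the carrier.
At Stage 2 the carrier must meet a scintilla of evidence (weight exceeds 10): on (c) the weight is 11 less the opposing 7 gives net 4, ≤ 10, so (c) does not meet the standard.
  The carrier does not carry Stage 2.
The claimant prevails.

claimant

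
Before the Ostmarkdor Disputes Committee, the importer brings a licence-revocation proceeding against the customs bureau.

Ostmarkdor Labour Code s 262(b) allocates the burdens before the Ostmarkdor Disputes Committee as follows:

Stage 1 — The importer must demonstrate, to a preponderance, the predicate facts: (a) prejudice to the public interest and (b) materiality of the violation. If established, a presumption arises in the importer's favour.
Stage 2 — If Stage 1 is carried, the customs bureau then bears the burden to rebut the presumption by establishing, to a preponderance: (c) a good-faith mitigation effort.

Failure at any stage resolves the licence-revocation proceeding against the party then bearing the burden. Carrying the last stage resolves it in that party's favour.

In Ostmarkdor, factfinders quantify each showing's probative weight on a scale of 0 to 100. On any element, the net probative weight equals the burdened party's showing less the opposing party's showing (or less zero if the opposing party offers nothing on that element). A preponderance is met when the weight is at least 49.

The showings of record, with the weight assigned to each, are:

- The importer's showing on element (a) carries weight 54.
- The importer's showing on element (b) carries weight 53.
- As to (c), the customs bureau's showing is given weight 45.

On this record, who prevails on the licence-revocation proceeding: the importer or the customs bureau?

Stage 1 (importer, a preponderance, weight is at least 49): (a) 54 ≥ 49 — meets; (b) 53 ≥ 49 — meets.
  Stage 1 is satisfied; the onus moves to the customs bureau.
Stage 2 (customs bureau, a preponderance, weight is at least 49): (c) 45 < 49 — fails.
  Stage 2 not carried; the customs bureau fails its burden.
The analysis ends at Stage 2; the importer prevails.

importer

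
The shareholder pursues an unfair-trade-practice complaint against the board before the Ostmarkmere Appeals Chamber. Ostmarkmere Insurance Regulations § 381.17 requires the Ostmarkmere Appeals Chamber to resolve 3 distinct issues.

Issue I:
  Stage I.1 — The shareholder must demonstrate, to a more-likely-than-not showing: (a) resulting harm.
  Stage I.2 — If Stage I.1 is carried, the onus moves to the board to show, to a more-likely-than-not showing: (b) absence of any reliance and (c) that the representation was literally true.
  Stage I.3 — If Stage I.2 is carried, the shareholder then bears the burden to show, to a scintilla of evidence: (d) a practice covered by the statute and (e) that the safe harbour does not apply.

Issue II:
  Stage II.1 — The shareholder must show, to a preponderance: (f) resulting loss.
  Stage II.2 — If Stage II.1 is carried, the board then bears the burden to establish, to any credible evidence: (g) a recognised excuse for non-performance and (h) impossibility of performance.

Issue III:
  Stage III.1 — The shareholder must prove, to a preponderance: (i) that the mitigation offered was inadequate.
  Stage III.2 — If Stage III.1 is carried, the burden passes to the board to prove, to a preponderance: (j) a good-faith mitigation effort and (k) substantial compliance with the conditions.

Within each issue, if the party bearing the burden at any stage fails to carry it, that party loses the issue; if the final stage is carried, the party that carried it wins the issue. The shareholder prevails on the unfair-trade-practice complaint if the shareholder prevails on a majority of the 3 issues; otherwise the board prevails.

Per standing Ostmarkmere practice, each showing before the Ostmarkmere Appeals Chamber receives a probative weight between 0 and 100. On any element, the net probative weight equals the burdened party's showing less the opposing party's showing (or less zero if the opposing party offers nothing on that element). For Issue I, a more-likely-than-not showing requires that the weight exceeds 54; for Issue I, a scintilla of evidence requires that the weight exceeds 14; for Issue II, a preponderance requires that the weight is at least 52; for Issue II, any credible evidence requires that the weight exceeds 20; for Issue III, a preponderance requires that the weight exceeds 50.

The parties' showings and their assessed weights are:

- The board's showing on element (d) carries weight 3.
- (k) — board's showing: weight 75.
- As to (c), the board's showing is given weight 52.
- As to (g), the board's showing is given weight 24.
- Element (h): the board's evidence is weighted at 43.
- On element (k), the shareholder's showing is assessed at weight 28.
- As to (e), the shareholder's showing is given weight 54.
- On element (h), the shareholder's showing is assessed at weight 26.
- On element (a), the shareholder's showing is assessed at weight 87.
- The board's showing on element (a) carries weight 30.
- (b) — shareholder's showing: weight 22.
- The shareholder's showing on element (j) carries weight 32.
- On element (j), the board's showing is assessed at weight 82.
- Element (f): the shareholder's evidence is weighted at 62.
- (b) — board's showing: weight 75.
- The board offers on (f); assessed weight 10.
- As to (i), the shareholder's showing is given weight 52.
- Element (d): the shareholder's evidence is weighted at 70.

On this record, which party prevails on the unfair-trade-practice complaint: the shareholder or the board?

— Issue I —
At Stage I.1 the shareholder must meet a more-likely-than-not showing (weight exceeds 54): on (a) the weight is 87 less the opposing 30 gives net 57, > 54, so (a) meets the standard.
  The shareholder carries Stage I.1; the board now bears the burden.
At Stage I.2 the board must meet a more-likely-than-not showing (weight exceeds 54): on (b) the weight is 75 less the opposing 22 gives net 53, ≤ 54, so (b) does not meet the standard; on (c) the weight is 52, which does not exceed 54, so (c) does not meet the standard.
  Not every element is met, so the board fails to carry Stage I.2.
So the shareholder prevails on this issue.
— Issue II —
Stage II.1 — burden on shareholder; standard: a preponderance (weight is at least 52).
    (f): 62 − 10 = 52 ≥ 52 [met]
  All elements met. The burden passes to the board.
Stage II.2 — burden on board; standard: any credible evidence (weight exceeds 20).
    (g): 24 > 20 [met]
    (h): 43 − 26 = 17 ≤ 20 [not met]
  The board does not carry Stage II.2.
The shareholder prevails on this issue.
— Issue III —
Stage III.1 (shareholder, a preponderance, weight exceeds 50): (i) 52 > 50 — meets.
  The shareholder carries Stage III.1; the board now bears the burden.
Stage III.2 (board, a preponderance, weight exceeds 50): (j) net 82−32=50 ≤ 50 — fails; (k) net 75−28=47 ≤ 50 — fails.
  The board does not carry Stage III.2.
The analysis ends at Stage III.2; the shareholder prevails on this issue.
Per-issue: Issue I → shareholder; Issue II → shareholder; Issue III → shareholder. The shareholder must prevail on a majority of issues; overall, the shareholder prevails.

shareholder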